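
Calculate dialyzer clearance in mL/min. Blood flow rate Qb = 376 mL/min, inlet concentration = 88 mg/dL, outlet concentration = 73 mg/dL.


K = Qb * (Cb_in - Cb_out) / Cb_in
K = 376 * (88 - 73) / 88
K = 64.09 mL/min


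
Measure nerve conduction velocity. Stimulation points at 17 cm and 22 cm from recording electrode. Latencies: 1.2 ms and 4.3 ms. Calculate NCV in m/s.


Distance = (22 - 17) / 100 = 0.05 m
dt = (4.3 - 1.2) / 1000 = 0.0031 s
NCV = dist / dt = 16.13 m/s


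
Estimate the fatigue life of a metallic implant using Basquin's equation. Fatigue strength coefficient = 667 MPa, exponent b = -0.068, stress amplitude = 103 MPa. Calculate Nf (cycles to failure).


sigma_a = sigma_f' * (2Nf)^b
2Nf = (sigma_a/sigma_f')^(1/b)
2Nf = (103/667)^(1/-0.068)
2Nf = 8.5254015e+11
Nf = 4.2627e+11


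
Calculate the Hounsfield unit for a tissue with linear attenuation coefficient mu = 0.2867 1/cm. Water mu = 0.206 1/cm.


HU = ((mu_tissue - mu_water) / mu_water) * 1000
HU = ((0.2867 - 0.206) / 0.206) * 1000
HU = 391.7


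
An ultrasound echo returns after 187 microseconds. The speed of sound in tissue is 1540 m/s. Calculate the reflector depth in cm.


depth = c * t / 2
t = 187 us = 1.8700e-04 s
depth = 1540 * 1.8700e-04 / 2
depth = 0.14399 m = 14.399 cm


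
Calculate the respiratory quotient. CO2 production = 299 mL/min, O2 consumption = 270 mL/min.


RQ = VCO2 / VO2
RQ = 299 / 270
RQ = 1.107


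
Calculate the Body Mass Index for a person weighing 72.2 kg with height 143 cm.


BMI = weight / height^2
height = 143 cm = 1.43 m
BMI = 72.2 / 1.43^2
BMI = 35.31 kg/m^2


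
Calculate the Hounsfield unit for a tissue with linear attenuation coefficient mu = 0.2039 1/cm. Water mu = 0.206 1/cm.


HU = ((mu_tissue - mu_water) / mu_water) * 1000
HU = ((0.2039 - 0.206) / 0.206) * 1000
HU = -10.19


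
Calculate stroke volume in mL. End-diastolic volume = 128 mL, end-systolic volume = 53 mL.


SV = EDV - ESV
SV = 128 - 53
SV = 75 mL


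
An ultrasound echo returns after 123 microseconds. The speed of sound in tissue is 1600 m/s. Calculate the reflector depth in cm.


depth = c * t / 2
t = 123 us = 1.2300e-04 s
depth = 1600 * 1.2300e-04 / 2
depth = 0.0984 m = 9.84 cm


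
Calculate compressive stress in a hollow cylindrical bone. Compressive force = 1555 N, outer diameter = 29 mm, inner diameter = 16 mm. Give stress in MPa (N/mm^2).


A = pi*(r_o^2 - r_i^2)
r_o = 14.5 mm, r_i = 8 mm
A = 459.458 mm^2
sigma = F/A = 1555 / 459.458
sigma = 3.384 MPa


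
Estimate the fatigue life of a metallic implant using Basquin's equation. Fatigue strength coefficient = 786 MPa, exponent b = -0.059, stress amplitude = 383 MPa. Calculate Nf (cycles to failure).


sigma_a = sigma_f' * (2Nf)^b
2Nf = (sigma_a/sigma_f')^(1/b)
2Nf = (383/786)^(1/-0.059)
2Nf = 195852.15
Nf = 9.793e+04


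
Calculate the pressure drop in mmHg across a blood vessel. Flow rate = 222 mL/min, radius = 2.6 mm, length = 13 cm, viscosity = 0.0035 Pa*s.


dP = 8*mu*L*Q / (pi*r^4)
Q = 222 mL/min = 3.7e-06 m^3/s
dP = 93.8123 Pa = 93.8123 / 133.322 mmHg = 0.7037 mmHg


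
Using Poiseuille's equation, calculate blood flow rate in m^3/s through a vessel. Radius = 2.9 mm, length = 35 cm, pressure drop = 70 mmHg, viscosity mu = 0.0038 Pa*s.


Q = pi*r^4*dP / (8*mu*L)
r = 0.0029 m, L = 0.35 m
dP = 70 mmHg = 9332.54 Pa
Q = 1.9489e-04 m^3/s


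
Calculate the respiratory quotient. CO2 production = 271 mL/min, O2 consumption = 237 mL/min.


RQ = VCO2 / VO2
RQ = 271 / 237
RQ = 1.143


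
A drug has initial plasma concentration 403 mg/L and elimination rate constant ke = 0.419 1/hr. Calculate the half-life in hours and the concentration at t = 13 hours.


t_half = ln(2) / ke = 0.693147 / 0.419 = 1.654 hr
C(t) = C0 * exp(-ke*t) = 403 * exp(-0.419*13)
C(13) = 1.737 mg/L


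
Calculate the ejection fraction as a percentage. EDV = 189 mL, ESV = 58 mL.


SV = EDV - ESV = 189 - 58 = 131 mL
EF = SV/EDV * 100 = 131/189 * 100
EF = 69.31%


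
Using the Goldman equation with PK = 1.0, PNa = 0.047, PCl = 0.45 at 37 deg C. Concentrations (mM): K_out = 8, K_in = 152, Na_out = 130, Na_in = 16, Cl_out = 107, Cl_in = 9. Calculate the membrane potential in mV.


Vm = (RT/F)*ln((PK*Ko + PNa*Nao + PCl*Cli)/(PK*Ki + PNa*Nai + PCl*Clo))
Numer = 18.16, Denom = 200.902
Vm = -64.24 mV


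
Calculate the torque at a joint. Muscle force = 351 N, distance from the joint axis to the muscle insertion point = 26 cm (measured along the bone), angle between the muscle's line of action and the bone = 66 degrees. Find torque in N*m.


Torque = F * d * sin(theta)   (moment arm = d*sin(theta))
d = 26 cm = 0.26 m
Torque = 351 * 0.26 * sin(66)
Torque = 83.37 N*m


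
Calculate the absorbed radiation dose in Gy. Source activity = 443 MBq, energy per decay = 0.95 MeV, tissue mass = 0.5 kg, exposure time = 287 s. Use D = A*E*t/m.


A = 443 MBq = 4.4300e+08 Bq
E = 0.95 MeV = 1.5219e-13 J
D = A*E*t/m = 4.4300e+08*1.5219e-13*287/0.5
D = 0.0387 Gy


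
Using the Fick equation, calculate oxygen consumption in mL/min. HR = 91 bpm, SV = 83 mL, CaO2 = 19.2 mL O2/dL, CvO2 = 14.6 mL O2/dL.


CO = HR*SV = 91*83/1000 = 7.553 L/min
a-v O2 diff = 19.2 - 14.6 = 4.6 mL/dL
VO2 = CO * (CaO2-CvO2) * 10 dL/L
VO2 = 7.553 * 4.6 * 10
VO2 = 347.4 mL/min


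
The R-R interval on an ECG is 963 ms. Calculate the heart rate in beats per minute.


HR = 60 / RR_interval(s)
RR = 963 ms = 0.963 s
HR = 60 / 0.963 = 62.31 bpm


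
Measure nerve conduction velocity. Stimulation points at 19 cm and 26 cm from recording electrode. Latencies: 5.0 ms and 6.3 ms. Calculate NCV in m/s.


Distance = (26 - 19) / 100 = 0.07 m
dt = (6.3 - 5.0) / 1000 = 0.0013 s
NCV = dist / dt = 53.85 m/s


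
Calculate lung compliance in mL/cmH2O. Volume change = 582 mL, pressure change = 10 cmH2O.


C = dV / dP
C = 582 / 10
C = 58.2 mL/cmH2O


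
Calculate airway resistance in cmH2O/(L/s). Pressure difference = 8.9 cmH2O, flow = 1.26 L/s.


R = dP / flow
R = 8.9 / 1.26
R = 7.063 cmH2O/(L/s)


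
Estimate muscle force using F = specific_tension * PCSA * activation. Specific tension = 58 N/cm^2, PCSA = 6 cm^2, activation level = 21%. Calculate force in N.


F = sigma * PCSA * activation
F = 58 * 6 * 0.21
F = 73.08 N


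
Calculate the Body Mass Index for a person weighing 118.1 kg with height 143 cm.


BMI = weight / height^2
height = 143 cm = 1.43 m
BMI = 118.1 / 1.43^2
BMI = 57.75 kg/m^2


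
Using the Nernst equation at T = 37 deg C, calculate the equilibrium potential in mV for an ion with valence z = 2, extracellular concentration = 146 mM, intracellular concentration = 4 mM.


E = (RT/(zF)) * ln(C_out/C_in)
T = 37 + 273.15 = 310.15 K
E = (8.314 * 310.15 / (2 * 96485)) * ln(146/4)
E = 48.07 mV


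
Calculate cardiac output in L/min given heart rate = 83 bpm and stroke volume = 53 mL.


CO = HR * SV
CO = 83 * 53 / 1000
CO = 4.399 L/min


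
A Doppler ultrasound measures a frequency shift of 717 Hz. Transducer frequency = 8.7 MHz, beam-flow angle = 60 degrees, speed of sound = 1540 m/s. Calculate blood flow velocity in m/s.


v = fd * c / (2 * f0 * cos(theta))
v = 717 * 1540 / (2 * 8.7000e+06 * cos(60))
v = 0.1269 m/s


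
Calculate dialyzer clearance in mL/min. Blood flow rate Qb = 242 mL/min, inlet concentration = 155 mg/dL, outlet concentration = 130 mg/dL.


K = Qb * (Cb_in - Cb_out) / Cb_in
K = 242 * (155 - 130) / 155
K = 39.03 mL/min


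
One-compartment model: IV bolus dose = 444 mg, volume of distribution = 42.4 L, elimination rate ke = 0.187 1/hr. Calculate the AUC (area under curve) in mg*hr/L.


C0 = Dose/Vd = 444/42.4 = 10.4717 mg/L
AUC = C0/ke = 10.4717/0.187
AUC = 56 mg*hr/L


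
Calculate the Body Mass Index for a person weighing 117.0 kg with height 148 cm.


BMI = weight / height^2
height = 148 cm = 1.48 m
BMI = 117.0 / 1.48^2
BMI = 53.41 kg/m^2


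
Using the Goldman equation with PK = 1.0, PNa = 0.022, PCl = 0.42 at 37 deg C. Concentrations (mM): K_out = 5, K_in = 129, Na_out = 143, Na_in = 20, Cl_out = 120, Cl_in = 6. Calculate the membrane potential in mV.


Vm = (RT/F)*ln((PK*Ko + PNa*Nao + PCl*Cli)/(PK*Ki + PNa*Nai + PCl*Clo))
Numer = 10.666, Denom = 179.84
Vm = -75.5 mV


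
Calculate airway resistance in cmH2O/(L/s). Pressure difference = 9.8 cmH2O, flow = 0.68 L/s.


R = dP / flow
R = 9.8 / 0.68
R = 14.41 cmH2O/(L/s)


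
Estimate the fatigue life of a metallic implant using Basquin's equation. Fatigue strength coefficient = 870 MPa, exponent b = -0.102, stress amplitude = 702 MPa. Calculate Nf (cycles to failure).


sigma_a = sigma_f' * (2Nf)^b
2Nf = (sigma_a/sigma_f')^(1/b)
2Nf = (702/870)^(1/-0.102)
2Nf = 8.1950272
Nf = 4.098


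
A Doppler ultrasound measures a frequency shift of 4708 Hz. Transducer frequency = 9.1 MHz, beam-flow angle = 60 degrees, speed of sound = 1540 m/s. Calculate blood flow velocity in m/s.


v = fd * c / (2 * f0 * cos(theta))
v = 4708 * 1540 / (2 * 9.1000e+06 * cos(60))
v = 0.7967 m/s


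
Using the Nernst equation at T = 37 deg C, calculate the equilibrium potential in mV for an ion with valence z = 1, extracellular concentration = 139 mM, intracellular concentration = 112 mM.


E = (RT/(zF)) * ln(C_out/C_in)
T = 37 + 273.15 = 310.15 K
E = (8.314 * 310.15 / (1 * 96485)) * ln(139/112)
E = 5.772 mV


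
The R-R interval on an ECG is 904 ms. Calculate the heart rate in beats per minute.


HR = 60 / RR_interval(s)
RR = 904 ms = 0.904 s
HR = 60 / 0.904 = 66.37 bpm


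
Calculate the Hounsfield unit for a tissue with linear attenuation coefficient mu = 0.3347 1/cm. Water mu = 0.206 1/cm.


HU = ((mu_tissue - mu_water) / mu_water) * 1000
HU = ((0.3347 - 0.206) / 0.206) * 1000
HU = 624.8


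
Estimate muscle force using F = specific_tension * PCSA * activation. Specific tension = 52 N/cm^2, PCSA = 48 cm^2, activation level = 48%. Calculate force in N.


F = sigma * PCSA * activation
F = 52 * 48 * 0.48
F = 1198 N


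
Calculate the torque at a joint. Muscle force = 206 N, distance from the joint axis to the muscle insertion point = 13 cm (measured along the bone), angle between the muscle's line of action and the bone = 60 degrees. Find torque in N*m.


Torque = F * d * sin(theta)   (moment arm = d*sin(theta))
d = 13 cm = 0.13 m
Torque = 206 * 0.13 * sin(60)
Torque = 23.19 N*m


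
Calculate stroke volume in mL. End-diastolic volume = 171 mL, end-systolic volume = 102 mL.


SV = EDV - ESV
SV = 171 - 102
SV = 69 mL


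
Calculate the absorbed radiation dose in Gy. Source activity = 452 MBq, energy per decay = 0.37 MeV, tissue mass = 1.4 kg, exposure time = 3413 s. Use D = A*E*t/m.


A = 452 MBq = 4.5200e+08 Bq
E = 0.37 MeV = 5.9274e-14 J
D = A*E*t/m = 4.5200e+08*5.9274e-14*3413/1.4
D = 0.06531 Gy


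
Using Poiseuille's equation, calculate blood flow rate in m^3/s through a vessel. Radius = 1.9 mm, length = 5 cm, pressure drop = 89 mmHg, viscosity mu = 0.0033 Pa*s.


Q = pi*r^4*dP / (8*mu*L)
r = 0.0019 m, L = 0.05 m
dP = 89 mmHg = 11865.658 Pa
Q = 3.6803e-04 m^3/s


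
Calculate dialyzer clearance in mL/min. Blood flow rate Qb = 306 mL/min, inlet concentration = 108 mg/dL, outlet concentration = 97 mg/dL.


K = Qb * (Cb_in - Cb_out) / Cb_in
K = 306 * (108 - 97) / 108
K = 31.17 mL/min


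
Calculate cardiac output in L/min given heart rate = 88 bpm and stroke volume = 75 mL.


CO = HR * SV
CO = 88 * 75 / 1000
CO = 6.6 L/min


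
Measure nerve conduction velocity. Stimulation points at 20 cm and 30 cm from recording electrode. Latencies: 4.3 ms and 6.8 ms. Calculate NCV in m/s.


Distance = (30 - 20) / 100 = 0.1 m
dt = (6.8 - 4.3) / 1000 = 0.0025 s
NCV = dist / dt = 40 m/s


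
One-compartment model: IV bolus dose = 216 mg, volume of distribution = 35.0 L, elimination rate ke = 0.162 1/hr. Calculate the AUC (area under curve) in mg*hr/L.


C0 = Dose/Vd = 216/35.0 = 6.17143 mg/L
AUC = C0/ke = 6.17143/0.162
AUC = 38.1 mg*hr/L


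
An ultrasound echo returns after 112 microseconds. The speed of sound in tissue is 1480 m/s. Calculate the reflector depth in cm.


depth = c * t / 2
t = 112 us = 1.1200e-04 s
depth = 1480 * 1.1200e-04 / 2
depth = 0.08288 m = 8.288 cm


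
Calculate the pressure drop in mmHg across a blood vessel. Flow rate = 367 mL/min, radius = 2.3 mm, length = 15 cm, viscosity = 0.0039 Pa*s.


dP = 8*mu*L*Q / (pi*r^4)
Q = 367 mL/min = 6.11667e-06 m^3/s
dP = 325.611 Pa = 325.611 / 133.322 mmHg = 2.442 mmHg


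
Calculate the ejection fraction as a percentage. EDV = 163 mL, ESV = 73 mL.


SV = EDV - ESV = 163 - 73 = 90 mL
EF = SV/EDV * 100 = 90/163 * 100
EF = 55.21%


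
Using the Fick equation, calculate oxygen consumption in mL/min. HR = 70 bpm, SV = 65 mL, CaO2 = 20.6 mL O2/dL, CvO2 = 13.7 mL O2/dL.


CO = HR*SV = 70*65/1000 = 4.55 L/min
a-v O2 diff = 20.6 - 13.7 = 6.9 mL/dL
VO2 = CO * (CaO2-CvO2) * 10 dL/L
VO2 = 4.55 * 6.9 * 10
VO2 = 314 mL/min


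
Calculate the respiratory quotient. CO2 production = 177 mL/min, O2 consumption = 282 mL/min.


RQ = VCO2 / VO2
RQ = 177 / 282
RQ = 0.6277


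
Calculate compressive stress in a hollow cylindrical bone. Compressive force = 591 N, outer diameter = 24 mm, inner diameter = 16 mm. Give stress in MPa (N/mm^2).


A = pi*(r_o^2 - r_i^2)
r_o = 12 mm, r_i = 8 mm
A = 251.327 mm^2
sigma = F/A = 591 / 251.327
sigma = 2.352 MPa


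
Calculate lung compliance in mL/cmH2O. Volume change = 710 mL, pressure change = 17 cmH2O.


C = dV / dP
C = 710 / 17
C = 41.76 mL/cmH2O


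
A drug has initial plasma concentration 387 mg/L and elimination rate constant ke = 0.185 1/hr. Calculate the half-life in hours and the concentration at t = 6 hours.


t_half = ln(2) / ke = 0.693147 / 0.185 = 3.747 hr
C(t) = C0 * exp(-ke*t) = 387 * exp(-0.185*6)
C(6) = 127.5 mg/L


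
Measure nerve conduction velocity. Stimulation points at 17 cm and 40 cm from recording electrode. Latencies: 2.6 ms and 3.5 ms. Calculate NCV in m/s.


Distance = (40 - 17) / 100 = 0.23 m
dt = (3.5 - 2.6) / 1000 = 9.0000e-04 s
NCV = dist / dt = 255.6 m/s


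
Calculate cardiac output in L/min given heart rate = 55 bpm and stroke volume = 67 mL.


CO = HR * SV
CO = 55 * 67 / 1000
CO = 3.685 L/min


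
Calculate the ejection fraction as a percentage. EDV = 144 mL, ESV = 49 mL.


SV = EDV - ESV = 144 - 49 = 95 mL
EF = SV/EDV * 100 = 95/144 * 100
EF = 65.97%


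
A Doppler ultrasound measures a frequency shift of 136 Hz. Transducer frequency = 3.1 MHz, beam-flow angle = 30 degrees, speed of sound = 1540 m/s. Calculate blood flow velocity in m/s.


v = fd * c / (2 * f0 * cos(theta))
v = 136 * 1540 / (2 * 3.1000e+06 * cos(30))
v = 0.03901 m/s


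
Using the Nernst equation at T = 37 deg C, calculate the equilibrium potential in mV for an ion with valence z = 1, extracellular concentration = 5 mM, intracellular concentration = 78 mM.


E = (RT/(zF)) * ln(C_out/C_in)
T = 37 + 273.15 = 310.15 K
E = (8.314 * 310.15 / (1 * 96485)) * ln(5/78)
E = -73.42 mV


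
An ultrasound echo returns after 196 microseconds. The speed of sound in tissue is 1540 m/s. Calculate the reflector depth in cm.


depth = c * t / 2
t = 196 us = 1.9600e-04 s
depth = 1540 * 1.9600e-04 / 2
depth = 0.15092 m = 15.092 cm


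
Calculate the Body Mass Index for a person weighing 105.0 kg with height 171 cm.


BMI = weight / height^2
height = 171 cm = 1.71 m
BMI = 105.0 / 1.71^2
BMI = 35.91 kg/m^2


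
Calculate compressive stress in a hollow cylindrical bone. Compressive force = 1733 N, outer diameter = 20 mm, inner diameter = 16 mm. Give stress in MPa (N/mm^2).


A = pi*(r_o^2 - r_i^2)
r_o = 10 mm, r_i = 8 mm
A = 113.097 mm^2
sigma = F/A = 1733 / 113.097
sigma = 15.32 MPa


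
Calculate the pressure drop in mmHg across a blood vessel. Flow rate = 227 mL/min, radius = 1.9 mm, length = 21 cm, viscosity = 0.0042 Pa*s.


dP = 8*mu*L*Q / (pi*r^4)
Q = 227 mL/min = 3.78333e-06 m^3/s
dP = 652.031 Pa = 652.031 / 133.322 mmHg = 4.891 mmHg


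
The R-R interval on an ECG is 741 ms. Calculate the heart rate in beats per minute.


HR = 60 / RR_interval(s)
RR = 741 ms = 0.741 s
HR = 60 / 0.741 = 80.97 bpm


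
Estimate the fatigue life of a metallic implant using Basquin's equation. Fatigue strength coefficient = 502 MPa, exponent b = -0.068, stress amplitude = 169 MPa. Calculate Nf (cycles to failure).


sigma_a = sigma_f' * (2Nf)^b
2Nf = (sigma_a/sigma_f')^(1/b)
2Nf = (169/502)^(1/-0.068)
2Nf = 8978243.1
Nf = 4.4891e+06


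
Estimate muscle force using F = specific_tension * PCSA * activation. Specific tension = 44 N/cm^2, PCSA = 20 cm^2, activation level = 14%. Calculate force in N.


F = sigma * PCSA * activation
F = 44 * 20 * 0.14
F = 123.2 N


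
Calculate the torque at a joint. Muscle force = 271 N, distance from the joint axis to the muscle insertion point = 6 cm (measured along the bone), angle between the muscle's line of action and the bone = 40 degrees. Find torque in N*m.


Torque = F * d * sin(theta)   (moment arm = d*sin(theta))
d = 6 cm = 0.06 m
Torque = 271 * 0.06 * sin(40)
Torque = 10.45 N*m


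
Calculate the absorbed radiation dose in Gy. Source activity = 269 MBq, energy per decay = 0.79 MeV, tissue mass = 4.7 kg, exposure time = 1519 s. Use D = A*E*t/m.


A = 269 MBq = 2.6900e+08 Bq
E = 0.79 MeV = 1.26558e-13 J
D = A*E*t/m = 2.6900e+08*1.26558e-13*1519/4.7
D = 0.011 Gy


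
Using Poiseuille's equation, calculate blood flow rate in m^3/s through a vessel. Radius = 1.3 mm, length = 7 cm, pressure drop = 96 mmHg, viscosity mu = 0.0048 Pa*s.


Q = pi*r^4*dP / (8*mu*L)
r = 0.0013 m, L = 0.07 m
dP = 96 mmHg = 12798.912 Pa
Q = 4.2724e-05 m^3/s


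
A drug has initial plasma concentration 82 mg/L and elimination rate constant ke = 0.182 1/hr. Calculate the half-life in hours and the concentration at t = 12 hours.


t_half = ln(2) / ke = 0.693147 / 0.182 = 3.808 hr
C(t) = C0 * exp(-ke*t) = 82 * exp(-0.182*12)
C(12) = 9.232 mg/L


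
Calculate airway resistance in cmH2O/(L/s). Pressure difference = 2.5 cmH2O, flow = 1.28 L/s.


R = dP / flow
R = 2.5 / 1.28
R = 1.953 cmH2O/(L/s)


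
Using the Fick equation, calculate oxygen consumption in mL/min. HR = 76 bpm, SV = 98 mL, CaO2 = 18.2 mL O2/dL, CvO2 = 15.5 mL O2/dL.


CO = HR*SV = 76*98/1000 = 7.448 L/min
a-v O2 diff = 18.2 - 15.5 = 2.7 mL/dL
VO2 = CO * (CaO2-CvO2) * 10 dL/L
VO2 = 7.448 * 2.7 * 10
VO2 = 201.1 mL/min


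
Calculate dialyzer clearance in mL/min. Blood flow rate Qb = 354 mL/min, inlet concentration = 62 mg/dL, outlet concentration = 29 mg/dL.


K = Qb * (Cb_in - Cb_out) / Cb_in
K = 354 * (62 - 29) / 62
K = 188.4 mL/min


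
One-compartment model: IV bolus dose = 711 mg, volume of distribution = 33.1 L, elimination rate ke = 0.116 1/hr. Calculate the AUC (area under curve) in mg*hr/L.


C0 = Dose/Vd = 711/33.1 = 21.4804 mg/L
AUC = C0/ke = 21.4804/0.116
AUC = 185.2 mg*hr/L


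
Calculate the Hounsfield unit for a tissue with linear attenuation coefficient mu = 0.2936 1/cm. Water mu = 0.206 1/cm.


HU = ((mu_tissue - mu_water) / mu_water) * 1000
HU = ((0.2936 - 0.206) / 0.206) * 1000
HU = 425.2


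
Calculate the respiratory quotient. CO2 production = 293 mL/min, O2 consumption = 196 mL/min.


RQ = VCO2 / VO2
RQ = 293 / 196
RQ = 1.495


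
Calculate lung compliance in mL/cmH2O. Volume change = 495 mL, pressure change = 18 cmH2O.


C = dV / dP
C = 495 / 18
C = 27.5 mL/cmH2O


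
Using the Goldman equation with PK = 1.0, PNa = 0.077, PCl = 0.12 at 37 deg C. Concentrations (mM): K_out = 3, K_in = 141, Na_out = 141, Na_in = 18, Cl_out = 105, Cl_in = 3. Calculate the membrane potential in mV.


Vm = (RT/F)*ln((PK*Ko + PNa*Nao + PCl*Cli)/(PK*Ki + PNa*Nai + PCl*Clo))
Numer = 14.217, Denom = 154.986
Vm = -63.84 mV


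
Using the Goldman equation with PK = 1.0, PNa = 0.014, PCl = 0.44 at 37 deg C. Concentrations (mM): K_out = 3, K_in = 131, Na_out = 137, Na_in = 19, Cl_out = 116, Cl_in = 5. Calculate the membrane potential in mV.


Vm = (RT/F)*ln((PK*Ko + PNa*Nao + PCl*Cli)/(PK*Ki + PNa*Nai + PCl*Clo))
Numer = 7.118, Denom = 182.306
Vm = -86.67 mV


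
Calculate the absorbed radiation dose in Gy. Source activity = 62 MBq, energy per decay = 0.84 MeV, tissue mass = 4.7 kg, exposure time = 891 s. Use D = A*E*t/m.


A = 62 MBq = 6.2000e+07 Bq
E = 0.84 MeV = 1.34568e-13 J
D = A*E*t/m = 6.2000e+07*1.34568e-13*891/4.7
D = 0.001582 Gy


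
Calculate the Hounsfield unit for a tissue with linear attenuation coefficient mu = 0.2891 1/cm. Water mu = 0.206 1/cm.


HU = ((mu_tissue - mu_water) / mu_water) * 1000
HU = ((0.2891 - 0.206) / 0.206) * 1000
HU = 403.4


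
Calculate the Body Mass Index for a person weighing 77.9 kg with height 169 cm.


BMI = weight / height^2
height = 169 cm = 1.69 m
BMI = 77.9 / 1.69^2
BMI = 27.27 kg/m^2


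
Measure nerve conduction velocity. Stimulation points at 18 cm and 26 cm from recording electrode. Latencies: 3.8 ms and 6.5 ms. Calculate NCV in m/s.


Distance = (26 - 18) / 100 = 0.08 m
dt = (6.5 - 3.8) / 1000 = 0.0027 s
NCV = dist / dt = 29.63 m/s


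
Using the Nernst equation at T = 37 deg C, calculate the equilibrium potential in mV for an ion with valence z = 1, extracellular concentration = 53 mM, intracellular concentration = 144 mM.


E = (RT/(zF)) * ln(C_out/C_in)
T = 37 + 273.15 = 310.15 K
E = (8.314 * 310.15 / (1 * 96485)) * ln(53/144)
E = -26.71 mV


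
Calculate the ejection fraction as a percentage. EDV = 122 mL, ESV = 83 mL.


SV = EDV - ESV = 122 - 83 = 39 mL
EF = SV/EDV * 100 = 39/122 * 100
EF = 31.97%


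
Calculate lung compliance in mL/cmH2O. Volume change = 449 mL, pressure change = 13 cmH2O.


C = dV / dP
C = 449 / 13
C = 34.54 mL/cmH2O


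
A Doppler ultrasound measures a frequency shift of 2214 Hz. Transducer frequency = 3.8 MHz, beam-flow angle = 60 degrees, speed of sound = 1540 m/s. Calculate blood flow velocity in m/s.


v = fd * c / (2 * f0 * cos(theta))
v = 2214 * 1540 / (2 * 3.8000e+06 * cos(60))
v = 0.8973 m/s


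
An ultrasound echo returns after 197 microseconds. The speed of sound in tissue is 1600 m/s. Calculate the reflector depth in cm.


depth = c * t / 2
t = 197 us = 1.9700e-04 s
depth = 1600 * 1.9700e-04 / 2
depth = 0.1576 m = 15.76 cm


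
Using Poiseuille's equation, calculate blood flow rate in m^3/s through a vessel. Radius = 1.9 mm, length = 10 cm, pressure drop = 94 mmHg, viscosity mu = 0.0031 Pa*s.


Q = pi*r^4*dP / (8*mu*L)
r = 0.0019 m, L = 0.1 m
dP = 94 mmHg = 12532.268 Pa
Q = 2.0689e-04 m^3/s


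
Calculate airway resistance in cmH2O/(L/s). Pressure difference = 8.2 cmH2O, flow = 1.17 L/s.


R = dP / flow
R = 8.2 / 1.17
R = 7.009 cmH2O/(L/s)


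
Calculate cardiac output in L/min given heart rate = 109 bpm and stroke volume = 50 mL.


CO = HR * SV
CO = 109 * 50 / 1000
CO = 5.45 L/min


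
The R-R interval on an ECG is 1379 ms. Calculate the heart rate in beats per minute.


HR = 60 / RR_interval(s)
RR = 1379 ms = 1.379 s
HR = 60 / 1.379 = 43.51 bpm


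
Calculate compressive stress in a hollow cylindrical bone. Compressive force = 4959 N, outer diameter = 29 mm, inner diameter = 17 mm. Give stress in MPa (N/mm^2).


A = pi*(r_o^2 - r_i^2)
r_o = 14.5 mm, r_i = 8.5 mm
A = 433.54 mm^2
sigma = F/A = 4959 / 433.54
sigma = 11.44 MPa


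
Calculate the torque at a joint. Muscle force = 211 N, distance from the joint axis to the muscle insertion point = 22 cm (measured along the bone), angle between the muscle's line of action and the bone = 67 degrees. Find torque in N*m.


Torque = F * d * sin(theta)   (moment arm = d*sin(theta))
d = 22 cm = 0.22 m
Torque = 211 * 0.22 * sin(67)
Torque = 42.73 N*m


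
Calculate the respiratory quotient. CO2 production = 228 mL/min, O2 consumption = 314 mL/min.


RQ = VCO2 / VO2
RQ = 228 / 314
RQ = 0.7261


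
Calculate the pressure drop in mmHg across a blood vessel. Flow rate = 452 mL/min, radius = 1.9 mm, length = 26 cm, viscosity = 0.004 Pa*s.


dP = 8*mu*L*Q / (pi*r^4)
Q = 452 mL/min = 7.53333e-06 m^3/s
dP = 1530.9 Pa = 1530.9 / 133.322 mmHg = 11.48 mmHg


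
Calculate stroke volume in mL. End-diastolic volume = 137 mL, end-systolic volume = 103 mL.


SV = EDV - ESV
SV = 137 - 103
SV = 34 mL


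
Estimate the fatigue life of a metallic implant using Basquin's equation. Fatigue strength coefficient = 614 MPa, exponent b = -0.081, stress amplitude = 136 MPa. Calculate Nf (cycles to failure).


sigma_a = sigma_f' * (2Nf)^b
2Nf = (sigma_a/sigma_f')^(1/b)
2Nf = (136/614)^(1/-0.081)
2Nf = 1.2073835e+08
Nf = 6.0369e+07


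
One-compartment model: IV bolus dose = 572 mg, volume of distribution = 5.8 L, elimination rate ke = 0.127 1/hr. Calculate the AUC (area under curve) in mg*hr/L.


C0 = Dose/Vd = 572/5.8 = 98.6207 mg/L
AUC = C0/ke = 98.6207/0.127
AUC = 776.5 mg*hr/L


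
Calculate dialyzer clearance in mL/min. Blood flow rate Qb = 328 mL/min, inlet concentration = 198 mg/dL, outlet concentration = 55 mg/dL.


K = Qb * (Cb_in - Cb_out) / Cb_in
K = 328 * (198 - 55) / 198
K = 236.9 mL/min


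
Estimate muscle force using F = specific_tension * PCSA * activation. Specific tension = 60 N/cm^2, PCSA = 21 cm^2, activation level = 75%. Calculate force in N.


F = sigma * PCSA * activation
F = 60 * 21 * 0.75
F = 945 N


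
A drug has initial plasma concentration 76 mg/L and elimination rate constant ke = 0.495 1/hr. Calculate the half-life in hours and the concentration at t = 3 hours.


t_half = ln(2) / ke = 0.693147 / 0.495 = 1.4 hr
C(t) = C0 * exp(-ke*t) = 76 * exp(-0.495*3)
C(3) = 17.21 mg/L


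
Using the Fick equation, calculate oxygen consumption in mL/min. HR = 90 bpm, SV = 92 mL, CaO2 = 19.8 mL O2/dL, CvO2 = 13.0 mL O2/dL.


CO = HR*SV = 90*92/1000 = 8.28 L/min
a-v O2 diff = 19.8 - 13.0 = 6.8 mL/dL
VO2 = CO * (CaO2-CvO2) * 10 dL/L
VO2 = 8.28 * 6.8 * 10
VO2 = 563 mL/min


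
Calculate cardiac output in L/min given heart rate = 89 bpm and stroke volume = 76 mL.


CO = HR * SV
CO = 89 * 76 / 1000
CO = 6.764 L/min


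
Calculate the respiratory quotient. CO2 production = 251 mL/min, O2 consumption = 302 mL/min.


RQ = VCO2 / VO2
RQ = 251 / 302
RQ = 0.8311


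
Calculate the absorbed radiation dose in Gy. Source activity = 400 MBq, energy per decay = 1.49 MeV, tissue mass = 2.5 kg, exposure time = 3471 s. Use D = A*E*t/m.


A = 400 MBq = 4.0000e+08 Bq
E = 1.49 MeV = 2.38698e-13 J
D = A*E*t/m = 4.0000e+08*2.38698e-13*3471/2.5
D = 0.1326 Gy


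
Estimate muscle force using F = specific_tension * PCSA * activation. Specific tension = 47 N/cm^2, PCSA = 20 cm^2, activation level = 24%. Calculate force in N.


F = sigma * PCSA * activation
F = 47 * 20 * 0.24
F = 225.6 N


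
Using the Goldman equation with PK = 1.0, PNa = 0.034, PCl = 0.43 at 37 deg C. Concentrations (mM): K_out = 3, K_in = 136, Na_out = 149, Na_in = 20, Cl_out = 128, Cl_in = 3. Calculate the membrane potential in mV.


Vm = (RT/F)*ln((PK*Ko + PNa*Nao + PCl*Cli)/(PK*Ki + PNa*Nai + PCl*Clo))
Numer = 9.356, Denom = 191.72
Vm = -80.71 mV


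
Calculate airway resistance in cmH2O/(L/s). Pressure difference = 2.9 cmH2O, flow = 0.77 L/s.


R = dP / flow
R = 2.9 / 0.77
R = 3.766 cmH2O/(L/s)


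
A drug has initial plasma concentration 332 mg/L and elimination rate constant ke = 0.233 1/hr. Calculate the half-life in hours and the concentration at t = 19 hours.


t_half = ln(2) / ke = 0.693147 / 0.233 = 2.975 hr
C(t) = C0 * exp(-ke*t) = 332 * exp(-0.233*19)
C(19) = 3.967 mg/L


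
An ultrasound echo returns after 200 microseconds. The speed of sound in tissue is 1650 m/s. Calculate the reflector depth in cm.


depth = c * t / 2
t = 200 us = 2.0000e-04 s
depth = 1650 * 2.0000e-04 / 2
depth = 0.165 m = 16.5 cm


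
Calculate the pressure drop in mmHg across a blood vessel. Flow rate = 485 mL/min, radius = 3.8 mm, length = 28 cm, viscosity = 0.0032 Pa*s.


dP = 8*mu*L*Q / (pi*r^4)
Q = 485 mL/min = 8.08333e-06 m^3/s
dP = 88.4513 Pa = 88.4513 / 133.322 mmHg = 0.6634 mmHg


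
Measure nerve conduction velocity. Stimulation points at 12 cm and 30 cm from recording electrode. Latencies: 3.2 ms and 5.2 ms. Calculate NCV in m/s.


Distance = (30 - 12) / 100 = 0.18 m
dt = (5.2 - 3.2) / 1000 = 0.002 s
NCV = dist / dt = 90 m/s


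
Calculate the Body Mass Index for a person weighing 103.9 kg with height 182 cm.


BMI = weight / height^2
height = 182 cm = 1.82 m
BMI = 103.9 / 1.82^2
BMI = 31.37 kg/m^2


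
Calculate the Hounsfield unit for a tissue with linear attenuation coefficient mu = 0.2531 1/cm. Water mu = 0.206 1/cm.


HU = ((mu_tissue - mu_water) / mu_water) * 1000
HU = ((0.2531 - 0.206) / 0.206) * 1000
HU = 228.6


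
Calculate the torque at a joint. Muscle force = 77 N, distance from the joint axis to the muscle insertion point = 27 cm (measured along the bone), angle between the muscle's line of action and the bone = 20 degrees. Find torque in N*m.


Torque = F * d * sin(theta)   (moment arm = d*sin(theta))
d = 27 cm = 0.27 m
Torque = 77 * 0.27 * sin(20)
Torque = 7.111 N*m


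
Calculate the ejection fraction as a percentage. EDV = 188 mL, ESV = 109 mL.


SV = EDV - ESV = 188 - 109 = 79 mL
EF = SV/EDV * 100 = 79/188 * 100
EF = 42.02%


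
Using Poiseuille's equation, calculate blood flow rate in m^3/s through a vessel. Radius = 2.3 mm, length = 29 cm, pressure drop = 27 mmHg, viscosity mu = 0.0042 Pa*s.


Q = pi*r^4*dP / (8*mu*L)
r = 0.0023 m, L = 0.29 m
dP = 27 mmHg = 3599.694 Pa
Q = 3.2478e-05 m^3/s


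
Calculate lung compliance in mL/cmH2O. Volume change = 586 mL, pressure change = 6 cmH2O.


C = dV / dP
C = 586 / 6
C = 97.67 mL/cmH2O


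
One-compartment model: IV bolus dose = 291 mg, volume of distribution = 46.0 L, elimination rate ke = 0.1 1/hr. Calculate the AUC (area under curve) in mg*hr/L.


C0 = Dose/Vd = 291/46.0 = 6.32609 mg/L
AUC = C0/ke = 6.32609/0.1
AUC = 63.26 mg*hr/L


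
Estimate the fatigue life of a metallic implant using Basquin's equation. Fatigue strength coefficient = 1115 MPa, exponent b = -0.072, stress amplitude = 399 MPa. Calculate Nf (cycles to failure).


sigma_a = sigma_f' * (2Nf)^b
2Nf = (sigma_a/sigma_f')^(1/b)
2Nf = (399/1115)^(1/-0.072)
2Nf = 1579932.4
Nf = 7.9e+05


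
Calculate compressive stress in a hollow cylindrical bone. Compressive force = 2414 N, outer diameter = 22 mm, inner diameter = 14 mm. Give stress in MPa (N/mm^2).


A = pi*(r_o^2 - r_i^2)
r_o = 11 mm, r_i = 7 mm
A = 226.195 mm^2
sigma = F/A = 2414 / 226.195
sigma = 10.67 MPa


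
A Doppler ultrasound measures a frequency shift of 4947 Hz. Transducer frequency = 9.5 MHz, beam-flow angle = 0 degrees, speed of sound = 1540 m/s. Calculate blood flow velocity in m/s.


v = fd * c / (2 * f0 * cos(theta))
v = 4947 * 1540 / (2 * 9.5000e+06 * cos(0))
v = 0.401 m/s


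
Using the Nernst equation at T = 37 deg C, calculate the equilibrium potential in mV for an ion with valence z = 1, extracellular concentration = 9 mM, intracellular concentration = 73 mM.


E = (RT/(zF)) * ln(C_out/C_in)
T = 37 + 273.15 = 310.15 K
E = (8.314 * 310.15 / (1 * 96485)) * ln(9/73)
E = -55.94 mV


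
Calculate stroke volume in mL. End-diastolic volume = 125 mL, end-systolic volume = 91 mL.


SV = EDV - ESV
SV = 125 - 91
SV = 34 mL


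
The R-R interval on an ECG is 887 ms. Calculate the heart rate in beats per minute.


HR = 60 / RR_interval(s)
RR = 887 ms = 0.887 s
HR = 60 / 0.887 = 67.64 bpm


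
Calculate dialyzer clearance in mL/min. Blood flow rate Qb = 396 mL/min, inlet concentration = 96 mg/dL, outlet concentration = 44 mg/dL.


K = Qb * (Cb_in - Cb_out) / Cb_in
K = 396 * (96 - 44) / 96
K = 214.5 mL/min


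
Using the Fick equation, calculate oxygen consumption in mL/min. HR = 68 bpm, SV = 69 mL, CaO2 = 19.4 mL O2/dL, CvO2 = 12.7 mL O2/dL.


CO = HR*SV = 68*69/1000 = 4.692 L/min
a-v O2 diff = 19.4 - 12.7 = 6.7 mL/dL
VO2 = CO * (CaO2-CvO2) * 10 dL/L
VO2 = 4.692 * 6.7 * 10
VO2 = 314.4 mL/min


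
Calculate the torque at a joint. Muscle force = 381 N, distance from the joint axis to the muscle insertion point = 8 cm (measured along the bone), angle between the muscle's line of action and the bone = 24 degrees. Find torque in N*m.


Torque = F * d * sin(theta)   (moment arm = d*sin(theta))
d = 8 cm = 0.08 m
Torque = 381 * 0.08 * sin(24)
Torque = 12.4 N*m


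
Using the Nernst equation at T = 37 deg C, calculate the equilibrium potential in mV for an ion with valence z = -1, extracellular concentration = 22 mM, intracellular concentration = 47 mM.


E = (RT/(zF)) * ln(C_out/C_in)
T = 37 + 273.15 = 310.15 K
E = (8.314 * 310.15 / (-1 * 96485)) * ln(22/47)
E = 20.29 mV


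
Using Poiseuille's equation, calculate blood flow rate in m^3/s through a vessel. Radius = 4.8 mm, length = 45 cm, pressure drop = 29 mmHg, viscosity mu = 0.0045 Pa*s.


Q = pi*r^4*dP / (8*mu*L)
r = 0.0048 m, L = 0.45 m
dP = 29 mmHg = 3866.338 Pa
Q = 3.9802e-04 m^3/s


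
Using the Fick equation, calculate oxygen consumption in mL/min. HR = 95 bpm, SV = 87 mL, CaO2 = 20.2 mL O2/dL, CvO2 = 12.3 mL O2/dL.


CO = HR*SV = 95*87/1000 = 8.265 L/min
a-v O2 diff = 20.2 - 12.3 = 7.9 mL/dL
VO2 = CO * (CaO2-CvO2) * 10 dL/L
VO2 = 8.265 * 7.9 * 10
VO2 = 652.9 mL/min


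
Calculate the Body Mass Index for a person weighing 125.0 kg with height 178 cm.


BMI = weight / height^2
height = 178 cm = 1.78 m
BMI = 125.0 / 1.78^2
BMI = 39.45 kg/m^2


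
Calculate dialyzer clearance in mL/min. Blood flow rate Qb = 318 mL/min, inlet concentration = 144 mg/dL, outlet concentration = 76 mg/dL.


K = Qb * (Cb_in - Cb_out) / Cb_in
K = 318 * (144 - 76) / 144
K = 150.2 mL/min


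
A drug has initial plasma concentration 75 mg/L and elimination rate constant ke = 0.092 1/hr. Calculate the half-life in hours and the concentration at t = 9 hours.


t_half = ln(2) / ke = 0.693147 / 0.092 = 7.534 hr
C(t) = C0 * exp(-ke*t) = 75 * exp(-0.092*9)
C(9) = 32.77 mg/L


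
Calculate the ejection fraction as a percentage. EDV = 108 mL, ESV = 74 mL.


SV = EDV - ESV = 108 - 74 = 34 mL
EF = SV/EDV * 100 = 34/108 * 100
EF = 31.48%


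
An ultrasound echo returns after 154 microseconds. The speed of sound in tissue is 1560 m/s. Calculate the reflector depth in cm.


depth = c * t / 2
t = 154 us = 1.5400e-04 s
depth = 1560 * 1.5400e-04 / 2
depth = 0.12012 m = 12.012 cm


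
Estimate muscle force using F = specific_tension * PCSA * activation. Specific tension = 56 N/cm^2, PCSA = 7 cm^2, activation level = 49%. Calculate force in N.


F = sigma * PCSA * activation
F = 56 * 7 * 0.49
F = 192.1 N


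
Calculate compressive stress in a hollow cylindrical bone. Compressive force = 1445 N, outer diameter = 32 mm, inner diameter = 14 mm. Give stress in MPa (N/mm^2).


A = pi*(r_o^2 - r_i^2)
r_o = 16 mm, r_i = 7 mm
A = 650.31 mm^2
sigma = F/A = 1445 / 650.31
sigma = 2.222 MPa


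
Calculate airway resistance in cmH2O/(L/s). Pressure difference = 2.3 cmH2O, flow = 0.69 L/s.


R = dP / flow
R = 2.3 / 0.69
R = 3.333 cmH2O/(L/s)


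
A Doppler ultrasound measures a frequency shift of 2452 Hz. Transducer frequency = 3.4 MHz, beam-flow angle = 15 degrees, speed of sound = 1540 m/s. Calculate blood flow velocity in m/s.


v = fd * c / (2 * f0 * cos(theta))
v = 2452 * 1540 / (2 * 3.4000e+06 * cos(15))
v = 0.5749 m/s


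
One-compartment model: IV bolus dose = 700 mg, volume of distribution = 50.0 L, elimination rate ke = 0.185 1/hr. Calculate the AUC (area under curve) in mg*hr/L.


C0 = Dose/Vd = 700/50.0 = 14 mg/L
AUC = C0/ke = 14/0.185
AUC = 75.68 mg*hr/L


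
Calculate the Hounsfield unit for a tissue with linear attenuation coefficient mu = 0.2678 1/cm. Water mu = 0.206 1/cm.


HU = ((mu_tissue - mu_water) / mu_water) * 1000
HU = ((0.2678 - 0.206) / 0.206) * 1000
HU = 300


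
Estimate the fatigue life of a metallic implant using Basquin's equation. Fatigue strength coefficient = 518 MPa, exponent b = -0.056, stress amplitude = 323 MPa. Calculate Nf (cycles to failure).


sigma_a = sigma_f' * (2Nf)^b
2Nf = (sigma_a/sigma_f')^(1/b)
2Nf = (323/518)^(1/-0.056)
2Nf = 4602.4214
Nf = 2301


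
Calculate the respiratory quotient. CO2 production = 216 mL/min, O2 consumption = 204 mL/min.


RQ = VCO2 / VO2
RQ = 216 / 204
RQ = 1.059


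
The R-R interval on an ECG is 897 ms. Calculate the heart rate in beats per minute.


HR = 60 / RR_interval(s)
RR = 897 ms = 0.897 s
HR = 60 / 0.897 = 66.89 bpm


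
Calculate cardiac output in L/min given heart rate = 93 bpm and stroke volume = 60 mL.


CO = HR * SV
CO = 93 * 60 / 1000
CO = 5.58 L/min


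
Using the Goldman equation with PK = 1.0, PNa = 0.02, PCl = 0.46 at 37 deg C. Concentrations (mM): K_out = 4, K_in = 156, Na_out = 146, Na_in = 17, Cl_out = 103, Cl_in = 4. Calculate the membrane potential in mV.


Vm = (RT/F)*ln((PK*Ko + PNa*Nao + PCl*Cli)/(PK*Ki + PNa*Nai + PCl*Clo))
Numer = 8.76, Denom = 203.72
Vm = -84.09 mV


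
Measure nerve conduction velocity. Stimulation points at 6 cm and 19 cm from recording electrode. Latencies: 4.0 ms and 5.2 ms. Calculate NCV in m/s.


Distance = (19 - 6) / 100 = 0.13 m
dt = (5.2 - 4.0) / 1000 = 0.0012 s
NCV = dist / dt = 108.3 m/s


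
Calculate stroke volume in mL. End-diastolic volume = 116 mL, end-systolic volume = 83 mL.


SV = EDV - ESV
SV = 116 - 83
SV = 33 mL


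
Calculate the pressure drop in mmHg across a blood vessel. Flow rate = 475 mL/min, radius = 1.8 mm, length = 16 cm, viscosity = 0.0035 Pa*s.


dP = 8*mu*L*Q / (pi*r^4)
Q = 475 mL/min = 7.91667e-06 m^3/s
dP = 1075.43 Pa = 1075.43 / 133.322 mmHg = 8.066 mmHg


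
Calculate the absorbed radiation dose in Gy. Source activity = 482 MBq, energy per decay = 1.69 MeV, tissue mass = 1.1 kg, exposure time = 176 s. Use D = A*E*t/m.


A = 482 MBq = 4.8200e+08 Bq
E = 1.69 MeV = 2.70738e-13 J
D = A*E*t/m = 4.8200e+08*2.70738e-13*176/1.1
D = 0.02088 Gy


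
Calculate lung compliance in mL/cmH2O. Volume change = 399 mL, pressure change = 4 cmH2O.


C = dV / dP
C = 399 / 4
C = 99.75 mL/cmH2O


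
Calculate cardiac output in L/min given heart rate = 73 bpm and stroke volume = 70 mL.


CO = HR * SV
CO = 73 * 70 / 1000
CO = 5.11 L/min


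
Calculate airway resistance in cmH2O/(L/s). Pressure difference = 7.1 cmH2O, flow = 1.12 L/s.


R = dP / flow
R = 7.1 / 1.12
R = 6.339 cmH2O/(L/s)


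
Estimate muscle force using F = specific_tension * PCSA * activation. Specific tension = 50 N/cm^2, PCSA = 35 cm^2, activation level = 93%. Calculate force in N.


F = sigma * PCSA * activation
F = 50 * 35 * 0.93
F = 1628 N


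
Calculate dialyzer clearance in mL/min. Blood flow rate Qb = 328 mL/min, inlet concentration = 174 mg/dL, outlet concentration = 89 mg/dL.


K = Qb * (Cb_in - Cb_out) / Cb_in
K = 328 * (174 - 89) / 174
K = 160.2 mL/min


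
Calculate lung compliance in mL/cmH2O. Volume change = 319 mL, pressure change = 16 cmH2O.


C = dV / dP
C = 319 / 16
C = 19.94 mL/cmH2O


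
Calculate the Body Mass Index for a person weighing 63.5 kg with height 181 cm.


BMI = weight / height^2
height = 181 cm = 1.81 m
BMI = 63.5 / 1.81^2
BMI = 19.38 kg/m^2


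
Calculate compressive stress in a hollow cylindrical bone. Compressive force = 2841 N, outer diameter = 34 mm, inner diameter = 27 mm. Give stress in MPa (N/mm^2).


A = pi*(r_o^2 - r_i^2)
r_o = 17 mm, r_i = 13.5 mm
A = 335.365 mm^2
sigma = F/A = 2841 / 335.365
sigma = 8.471 MPa


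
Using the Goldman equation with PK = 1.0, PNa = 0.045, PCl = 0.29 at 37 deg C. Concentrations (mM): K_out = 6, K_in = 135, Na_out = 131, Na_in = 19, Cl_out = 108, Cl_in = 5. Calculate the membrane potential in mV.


Vm = (RT/F)*ln((PK*Ko + PNa*Nao + PCl*Cli)/(PK*Ki + PNa*Nai + PCl*Clo))
Numer = 13.345, Denom = 167.175
Vm = -67.56 mV
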